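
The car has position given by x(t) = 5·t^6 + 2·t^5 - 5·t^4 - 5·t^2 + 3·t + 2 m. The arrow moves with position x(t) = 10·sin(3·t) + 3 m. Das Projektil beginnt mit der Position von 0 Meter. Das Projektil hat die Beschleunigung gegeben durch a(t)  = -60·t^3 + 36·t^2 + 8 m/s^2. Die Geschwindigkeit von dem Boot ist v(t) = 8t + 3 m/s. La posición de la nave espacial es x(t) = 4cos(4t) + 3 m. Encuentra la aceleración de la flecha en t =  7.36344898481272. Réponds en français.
Pour résoudre ceci, nous devons prendre 2 dérivées de notre équation de la position x(t) = 10·sin(3·t) + 3. En dérivant la position, nous obtenons la vitesse: v(t) = 30·cos(3·t). La dérivée de la vitesse donne l'accélération: a(t) = -90·sin(3·t). De l'équation de l'accélération a(t) = -90·sin(3·t), nous substituons t = 7.36344898481272 pour obtenir a = 8.91321918570696.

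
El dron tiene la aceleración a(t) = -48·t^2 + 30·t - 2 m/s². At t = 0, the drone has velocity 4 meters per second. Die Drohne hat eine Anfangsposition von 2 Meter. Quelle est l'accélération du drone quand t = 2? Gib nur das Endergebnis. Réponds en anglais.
a(2) = -134.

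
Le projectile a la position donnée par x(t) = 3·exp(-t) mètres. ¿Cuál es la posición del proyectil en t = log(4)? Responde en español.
De la ecuación de la posición x(t) = 3·exp(-t), sustituimos t = log(4) para obtener x = 3/4.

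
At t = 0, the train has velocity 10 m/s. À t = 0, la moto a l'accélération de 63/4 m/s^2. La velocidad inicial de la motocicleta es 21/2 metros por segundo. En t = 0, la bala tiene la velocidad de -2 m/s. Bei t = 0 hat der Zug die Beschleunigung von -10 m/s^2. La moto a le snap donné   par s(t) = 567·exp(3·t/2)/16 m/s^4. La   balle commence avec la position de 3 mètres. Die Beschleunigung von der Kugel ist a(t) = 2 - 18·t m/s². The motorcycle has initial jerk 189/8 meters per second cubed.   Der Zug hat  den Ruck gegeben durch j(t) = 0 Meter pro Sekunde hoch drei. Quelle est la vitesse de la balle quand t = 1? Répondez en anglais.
Starting from acceleration a(t) = 2 - 18·t, we take 1 integral. Finding the antiderivative of a(t) and using v(0) = -2: v(t) = -9·t^2 + 2·t - 2. From the given velocity equation v(t) = -9·t^2 + 2·t - 2, we substitute t = 1 to get v = -9.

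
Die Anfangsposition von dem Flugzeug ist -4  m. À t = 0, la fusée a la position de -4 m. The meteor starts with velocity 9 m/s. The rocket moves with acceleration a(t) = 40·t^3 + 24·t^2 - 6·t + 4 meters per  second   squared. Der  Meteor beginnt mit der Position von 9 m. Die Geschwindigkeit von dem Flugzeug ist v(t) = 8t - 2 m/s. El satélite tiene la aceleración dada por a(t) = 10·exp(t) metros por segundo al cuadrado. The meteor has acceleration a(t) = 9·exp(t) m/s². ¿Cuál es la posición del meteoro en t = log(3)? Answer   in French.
Pour résoudre ceci, nous devons prendre 2 intégrales de notre équation de l'accélération a(t) = 9·exp(t). La primitive de l'accélération, avec v(0) = 9, donne la vitesse: v(t) = 9·exp(t). L'intégrale de la vitesse, avec x(0) = 9, donne la position: x(t) = 9·exp(t). En utilisant x(t) = 9·exp(t) et en substituant t = log(3), nous trouvons x = 27.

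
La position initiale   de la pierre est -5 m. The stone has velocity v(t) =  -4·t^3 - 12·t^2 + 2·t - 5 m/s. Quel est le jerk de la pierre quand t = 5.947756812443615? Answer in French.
En partant de la vitesse v(t) = -4·t^3 - 12·t^2 + 2·t - 5, nous prenons 2 dérivées. En dérivant la vitesse, nous obtenons l'accélération: a(t) = -12·t^2 - 24·t + 2. En dérivant l'accélération, nous obtenons le jerk: j(t) = -24·t - 24. Nous avons le jerk j(t) = -24·t - 24. En substituant t = 5.947756812443615: j(5.947756812443615) = -166.746163498647.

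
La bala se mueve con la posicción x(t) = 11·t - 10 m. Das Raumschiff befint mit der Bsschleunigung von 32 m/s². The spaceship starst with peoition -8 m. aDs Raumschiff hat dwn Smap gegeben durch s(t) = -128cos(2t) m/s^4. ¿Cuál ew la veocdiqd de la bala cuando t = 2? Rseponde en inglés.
To solve this, we need to take 1 derivative of our position equation x(t) = 11·t - 10. Taking d/dt of x(t), we find v(t) = 11. From the given velocity equation v(t) = 11, we substitute t = 2 to get v = 11.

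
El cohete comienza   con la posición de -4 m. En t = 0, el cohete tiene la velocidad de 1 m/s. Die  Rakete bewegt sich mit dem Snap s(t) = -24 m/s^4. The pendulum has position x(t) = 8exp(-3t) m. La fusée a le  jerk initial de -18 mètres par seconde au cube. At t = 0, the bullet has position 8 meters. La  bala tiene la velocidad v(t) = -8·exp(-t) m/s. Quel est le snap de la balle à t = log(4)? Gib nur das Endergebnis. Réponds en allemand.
s(log(4)) = 2.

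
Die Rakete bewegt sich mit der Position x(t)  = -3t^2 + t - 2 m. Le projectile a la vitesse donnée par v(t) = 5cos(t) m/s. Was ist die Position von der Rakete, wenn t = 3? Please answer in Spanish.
De la ecuación de la posición x(t) = -3·t^2 + t - 2, sustituimos t = 3 para obtener x = -26.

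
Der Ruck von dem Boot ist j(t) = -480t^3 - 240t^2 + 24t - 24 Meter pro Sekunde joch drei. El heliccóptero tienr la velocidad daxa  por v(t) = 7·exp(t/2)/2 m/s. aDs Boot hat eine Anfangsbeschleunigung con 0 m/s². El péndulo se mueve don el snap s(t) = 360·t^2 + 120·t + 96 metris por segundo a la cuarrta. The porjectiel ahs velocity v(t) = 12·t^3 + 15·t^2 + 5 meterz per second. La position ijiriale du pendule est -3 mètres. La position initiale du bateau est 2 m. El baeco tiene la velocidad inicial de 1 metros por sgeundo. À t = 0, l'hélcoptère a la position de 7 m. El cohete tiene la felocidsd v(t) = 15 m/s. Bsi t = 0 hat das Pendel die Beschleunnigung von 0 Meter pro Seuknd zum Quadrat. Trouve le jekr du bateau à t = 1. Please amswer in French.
Nous avons le jerk j(t) = -480·t^3 - 240·t^2 + 24·t - 24. En substituant t = 1: j(1) = -720.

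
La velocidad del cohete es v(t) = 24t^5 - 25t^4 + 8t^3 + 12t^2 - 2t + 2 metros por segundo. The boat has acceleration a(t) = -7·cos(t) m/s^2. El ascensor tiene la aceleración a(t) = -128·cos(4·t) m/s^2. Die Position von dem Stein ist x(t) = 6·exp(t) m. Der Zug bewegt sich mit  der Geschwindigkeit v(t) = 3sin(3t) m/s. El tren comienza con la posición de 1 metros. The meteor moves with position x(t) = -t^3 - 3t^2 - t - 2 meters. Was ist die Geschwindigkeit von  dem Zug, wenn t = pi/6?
Wir haben die Geschwindigkeit v(t) = 3·sin(3·t). Durch Einsetzen von t = pi/6: v(pi/6) = 3.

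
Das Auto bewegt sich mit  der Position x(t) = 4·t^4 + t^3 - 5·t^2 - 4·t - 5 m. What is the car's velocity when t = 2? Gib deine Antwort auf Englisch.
Starting from position x(t) = 4·t^4 + t^3 - 5·t^2 - 4·t - 5, we take 1 derivative. The derivative of position gives velocity: v(t) = 16·t^3 + 3·t^2 - 10·t - 4. From the given velocity equation v(t) = 16·t^3 + 3·t^2 - 10·t - 4, we substitute t = 2 to get v = 116.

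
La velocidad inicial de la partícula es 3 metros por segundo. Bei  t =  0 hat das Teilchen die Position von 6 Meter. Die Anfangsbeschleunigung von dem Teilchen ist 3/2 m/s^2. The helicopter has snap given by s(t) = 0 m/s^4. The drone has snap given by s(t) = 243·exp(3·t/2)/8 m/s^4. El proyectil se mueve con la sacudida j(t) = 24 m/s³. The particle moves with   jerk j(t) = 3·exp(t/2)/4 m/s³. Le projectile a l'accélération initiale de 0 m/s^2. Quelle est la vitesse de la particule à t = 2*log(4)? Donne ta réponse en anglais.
To find the answer, we compute 2 antiderivatives of j(t) = 3·exp(t/2)/4. The integral of jerk is acceleration. Using a(0) = 3/2, we get a(t) = 3·exp(t/2)/2. Integrating acceleration and using the initial condition v(0) = 3, we get v(t) = 3·exp(t/2). From the given velocity equation v(t) = 3·exp(t/2), we substitute t = 2*log(4) to get v = 12.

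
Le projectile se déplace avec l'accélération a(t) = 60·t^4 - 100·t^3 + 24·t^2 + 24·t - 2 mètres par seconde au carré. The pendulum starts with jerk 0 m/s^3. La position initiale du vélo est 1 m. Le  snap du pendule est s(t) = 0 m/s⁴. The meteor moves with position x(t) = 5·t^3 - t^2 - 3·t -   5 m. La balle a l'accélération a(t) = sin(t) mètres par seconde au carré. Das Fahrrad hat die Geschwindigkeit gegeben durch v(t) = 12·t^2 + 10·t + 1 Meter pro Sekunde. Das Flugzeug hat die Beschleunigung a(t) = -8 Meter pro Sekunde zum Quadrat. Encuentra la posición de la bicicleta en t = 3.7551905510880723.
Necesitamos integrar nuestra ecuación de la velocidad v(t) = 12·t^2 + 10·t + 1 1 vez. La integral de la velocidad, con x(0) = 1, da la posición: x(t) = 4·t^3 + 5·t^2 + t + 1. Tenemos la posición x(t) = 4·t^3 + 5·t^2 + t + 1. Sustituyendo t = 3.7551905510880723: x(3.7551905510880723) = 287.077089363404.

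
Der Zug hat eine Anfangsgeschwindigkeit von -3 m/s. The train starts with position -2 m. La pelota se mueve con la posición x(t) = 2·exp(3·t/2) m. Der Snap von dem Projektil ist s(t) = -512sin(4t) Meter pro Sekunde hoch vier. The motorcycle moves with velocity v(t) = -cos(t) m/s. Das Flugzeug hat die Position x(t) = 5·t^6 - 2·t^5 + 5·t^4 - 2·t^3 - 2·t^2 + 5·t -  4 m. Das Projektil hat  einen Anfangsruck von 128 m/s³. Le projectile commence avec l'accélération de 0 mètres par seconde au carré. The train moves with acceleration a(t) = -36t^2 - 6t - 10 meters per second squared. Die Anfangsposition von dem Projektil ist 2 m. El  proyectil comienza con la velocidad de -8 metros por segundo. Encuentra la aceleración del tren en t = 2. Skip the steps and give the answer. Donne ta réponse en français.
La réponse est -166.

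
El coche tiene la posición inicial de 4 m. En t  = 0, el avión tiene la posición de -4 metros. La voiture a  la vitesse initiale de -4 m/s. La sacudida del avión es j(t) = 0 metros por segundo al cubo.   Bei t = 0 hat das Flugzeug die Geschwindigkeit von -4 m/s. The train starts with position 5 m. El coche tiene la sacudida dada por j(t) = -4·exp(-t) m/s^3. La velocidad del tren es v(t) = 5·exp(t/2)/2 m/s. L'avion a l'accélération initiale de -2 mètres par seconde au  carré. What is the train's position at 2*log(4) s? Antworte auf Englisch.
We must find the antiderivative of our velocity equation v(t) = 5·exp(t/2)/2 1 time. Finding the antiderivative of v(t) and using x(0) = 5: x(t) = 5·exp(t/2). From the given position equation x(t) = 5·exp(t/2), we substitute t = 2*log(4) to get x = 20.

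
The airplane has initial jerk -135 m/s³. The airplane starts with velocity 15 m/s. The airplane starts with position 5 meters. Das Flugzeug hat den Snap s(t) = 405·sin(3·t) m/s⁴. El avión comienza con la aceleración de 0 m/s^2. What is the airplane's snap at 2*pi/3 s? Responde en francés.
Nous avons le snap s(t) = 405·sin(3·t). En substituant t = 2*pi/3: s(2*pi/3) = 0.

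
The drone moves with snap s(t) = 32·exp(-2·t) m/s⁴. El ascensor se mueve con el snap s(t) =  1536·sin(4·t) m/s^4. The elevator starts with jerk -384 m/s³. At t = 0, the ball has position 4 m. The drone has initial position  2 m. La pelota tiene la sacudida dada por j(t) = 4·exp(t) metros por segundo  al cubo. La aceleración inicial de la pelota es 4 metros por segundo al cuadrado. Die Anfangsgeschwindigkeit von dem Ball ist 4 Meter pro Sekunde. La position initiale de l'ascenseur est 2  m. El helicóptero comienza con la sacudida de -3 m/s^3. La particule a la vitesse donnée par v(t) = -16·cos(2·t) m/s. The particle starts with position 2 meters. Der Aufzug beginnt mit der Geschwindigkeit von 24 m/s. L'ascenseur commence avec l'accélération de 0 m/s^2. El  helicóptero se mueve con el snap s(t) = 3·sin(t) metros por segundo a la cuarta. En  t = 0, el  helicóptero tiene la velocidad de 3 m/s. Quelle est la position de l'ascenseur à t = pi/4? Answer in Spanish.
Partiendo del snap s(t) = 1536·sin(4·t), tomamos 4 integrales. La integral del snap, con j(0) = -384, da la sacudida: j(t) = -384·cos(4·t). Tomando ∫j(t)dt y aplicando a(0) = 0, encontramos a(t) = -96·sin(4·t). La integral de la aceleración es la velocidad. Usando v(0) = 24, obtenemos v(t) = 24·cos(4·t). La integral de la velocidad es la posición. Usando x(0) = 2, obtenemos x(t) = 6·sin(4·t) + 2. Tenemos la posición x(t) = 6·sin(4·t) + 2. Sustituyendo t = pi/4: x(pi/4) = 2.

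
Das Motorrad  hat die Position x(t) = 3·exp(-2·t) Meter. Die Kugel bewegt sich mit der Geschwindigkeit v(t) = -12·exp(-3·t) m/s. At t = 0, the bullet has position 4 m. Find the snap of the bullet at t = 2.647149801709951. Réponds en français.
Nous devons dériver notre équation de la vitesse v(t) = -12·exp(-3·t) 3 fois. En dérivant la vitesse, nous obtenons l'accélération: a(t) = 36·exp(-3·t). La dérivée de l'accélération donne le jerk: j(t) = -108·exp(-3·t). La dérivée du jerk donne le snap: s(t) = 324·exp(-3·t). En utilisant s(t) = 324·exp(-3·t) et en substituant t = 2.647149801709951, nous trouvons s = 0.115243742990100.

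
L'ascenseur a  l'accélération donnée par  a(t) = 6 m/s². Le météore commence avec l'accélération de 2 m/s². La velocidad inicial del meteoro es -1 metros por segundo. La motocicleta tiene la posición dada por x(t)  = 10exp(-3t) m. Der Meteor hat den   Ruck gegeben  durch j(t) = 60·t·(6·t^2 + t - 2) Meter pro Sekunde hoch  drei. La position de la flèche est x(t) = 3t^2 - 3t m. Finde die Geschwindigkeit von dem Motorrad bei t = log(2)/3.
Um dies zu lösen, müssen wir 1 Ableitung unserer Gleichung für die Position x(t) = 10·exp(-3·t) nehmen. Mit d/dt von x(t) finden wir v(t) = -30·exp(-3·t). Wir haben die Geschwindigkeit v(t) = -30·exp(-3·t). Durch Einsetzen von t = log(2)/3: v(log(2)/3) = -15.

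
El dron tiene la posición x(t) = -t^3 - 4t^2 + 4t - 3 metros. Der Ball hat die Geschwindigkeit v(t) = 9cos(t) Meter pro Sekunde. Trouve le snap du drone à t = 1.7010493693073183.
En partant de la position x(t) = -t^3 - 4·t^2 + 4·t - 3, nous prenons 4 dérivées. En prenant d/dt de x(t), nous trouvons v(t) = -3·t^2 - 8·t + 4. En prenant d/dt de v(t), nous trouvons a(t) = -6·t - 8. En prenant d/dt de a(t), nous trouvons j(t) = -6. La dérivée du jerk donne le snap: s(t) = 0. De l'équation du snap s(t) = 0, nous substituons t = 1.7010493693073183 pour obtenir s = 0.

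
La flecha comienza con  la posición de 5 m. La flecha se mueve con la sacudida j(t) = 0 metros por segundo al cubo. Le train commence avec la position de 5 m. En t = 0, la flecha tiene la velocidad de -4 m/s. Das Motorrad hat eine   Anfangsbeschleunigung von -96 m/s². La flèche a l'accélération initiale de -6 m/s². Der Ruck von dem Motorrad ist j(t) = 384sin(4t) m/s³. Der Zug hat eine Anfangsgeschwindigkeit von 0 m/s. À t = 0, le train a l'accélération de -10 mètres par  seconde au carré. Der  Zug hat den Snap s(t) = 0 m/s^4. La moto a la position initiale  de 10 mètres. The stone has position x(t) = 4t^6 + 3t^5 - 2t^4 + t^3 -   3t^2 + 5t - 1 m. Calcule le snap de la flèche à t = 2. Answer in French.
Nous devons dériver notre équation du jerk j(t) = 0 1 fois. En dérivant le jerk, nous obtenons le snap: s(t) = 0. En utilisant s(t) = 0 et en substituant t = 2, nous trouvons s = 0.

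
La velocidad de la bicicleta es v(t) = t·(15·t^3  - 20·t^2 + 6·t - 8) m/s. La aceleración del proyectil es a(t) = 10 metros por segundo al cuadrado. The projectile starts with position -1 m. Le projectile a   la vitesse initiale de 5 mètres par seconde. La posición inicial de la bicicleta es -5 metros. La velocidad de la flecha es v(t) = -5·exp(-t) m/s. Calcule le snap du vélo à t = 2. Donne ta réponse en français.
En partant de la vitesse v(t) = t·(15·t^3 - 20·t^2 + 6·t - 8), nous prenons 3 dérivées. En prenant d/dt de v(t), nous trouvons a(t) = 15·t^3 - 20·t^2 + t·(45·t^2 - 40·t + 6) + 6·t - 8. En dérivant l'accélération, nous obtenons le jerk: j(t) = 90·t^2 + t·(90·t - 40) - 80·t + 12. La dérivée du jerk donne le snap: s(t) = 360·t - 120. En utilisant s(t) = 360·t - 120 et en substituant t = 2, nous trouvons s = 600.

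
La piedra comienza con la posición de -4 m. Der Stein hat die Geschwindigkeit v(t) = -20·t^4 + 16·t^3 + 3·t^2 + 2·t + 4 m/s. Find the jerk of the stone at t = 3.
We must differentiate our velocity equation v(t) = -20·t^4 + 16·t^3 + 3·t^2 + 2·t + 4 2 times. Differentiating velocity, we get acceleration: a(t) = -80·t^3 + 48·t^2 + 6·t + 2. Taking d/dt of a(t), we find j(t) = -240·t^2 + 96·t + 6. We have jerk j(t) = -240·t^2 + 96·t + 6. Substituting t = 3: j(3) = -1866.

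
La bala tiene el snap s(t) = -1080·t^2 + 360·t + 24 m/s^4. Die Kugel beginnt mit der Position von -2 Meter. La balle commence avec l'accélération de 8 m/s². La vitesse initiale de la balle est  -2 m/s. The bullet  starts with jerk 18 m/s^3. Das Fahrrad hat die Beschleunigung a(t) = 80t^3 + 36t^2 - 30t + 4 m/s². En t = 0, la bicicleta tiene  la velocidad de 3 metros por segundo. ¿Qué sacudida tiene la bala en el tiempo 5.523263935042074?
Debemos encontrar la integral de nuestra ecuación del snap s(t) = -1080·t^2 + 360·t + 24 1 vez. Integrando el snap y usando la condición inicial j(0) = 18, obtenemos j(t) = -360·t^3 + 180·t^2 + 24·t + 18. Usando j(t) = -360·t^3 + 180·t^2 + 24·t + 18 y sustituyendo t = 5.523263935042074, encontramos j = -55016.5337381288.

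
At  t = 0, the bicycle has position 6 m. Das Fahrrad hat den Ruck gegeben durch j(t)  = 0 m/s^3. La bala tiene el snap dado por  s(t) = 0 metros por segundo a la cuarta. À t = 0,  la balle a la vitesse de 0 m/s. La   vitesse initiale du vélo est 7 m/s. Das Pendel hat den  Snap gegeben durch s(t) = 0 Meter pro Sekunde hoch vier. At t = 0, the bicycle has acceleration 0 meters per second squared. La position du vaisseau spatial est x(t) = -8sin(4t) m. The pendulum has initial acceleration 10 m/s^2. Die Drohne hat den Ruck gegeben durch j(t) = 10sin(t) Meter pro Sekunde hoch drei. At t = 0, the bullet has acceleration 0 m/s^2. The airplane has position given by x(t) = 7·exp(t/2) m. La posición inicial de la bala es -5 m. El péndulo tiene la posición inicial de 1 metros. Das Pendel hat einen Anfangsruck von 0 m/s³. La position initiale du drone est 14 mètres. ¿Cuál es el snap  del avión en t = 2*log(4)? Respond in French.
Pour résoudre ceci, nous devons prendre 4 dérivées de notre équation de la position x(t) = 7·exp(t/2). La dérivée de la position donne la vitesse: v(t) = 7·exp(t/2)/2. La dérivée de la vitesse donne l'accélération: a(t) = 7·exp(t/2)/4. En prenant d/dt de a(t), nous trouvons j(t) = 7·exp(t/2)/8. En dérivant le jerk, nous obtenons le snap: s(t) = 7·exp(t/2)/16. De l'équation du snap s(t) = 7·exp(t/2)/16, nous substituons t = 2*log(4) pour obtenir s = 7/4.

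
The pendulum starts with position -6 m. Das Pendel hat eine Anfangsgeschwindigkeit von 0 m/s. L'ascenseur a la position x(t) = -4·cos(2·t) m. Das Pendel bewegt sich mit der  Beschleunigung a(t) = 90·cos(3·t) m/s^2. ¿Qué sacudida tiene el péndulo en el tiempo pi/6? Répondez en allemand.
Ausgehend von der Beschleunigung a(t) = 90·cos(3·t), nehmen wir 1 Ableitung. Mit d/dt von a(t) finden wir j(t) = -270·sin(3·t). Aus der Gleichung für den Ruck j(t) = -270·sin(3·t), setzen wir t = pi/6 ein und erhalten j = -270.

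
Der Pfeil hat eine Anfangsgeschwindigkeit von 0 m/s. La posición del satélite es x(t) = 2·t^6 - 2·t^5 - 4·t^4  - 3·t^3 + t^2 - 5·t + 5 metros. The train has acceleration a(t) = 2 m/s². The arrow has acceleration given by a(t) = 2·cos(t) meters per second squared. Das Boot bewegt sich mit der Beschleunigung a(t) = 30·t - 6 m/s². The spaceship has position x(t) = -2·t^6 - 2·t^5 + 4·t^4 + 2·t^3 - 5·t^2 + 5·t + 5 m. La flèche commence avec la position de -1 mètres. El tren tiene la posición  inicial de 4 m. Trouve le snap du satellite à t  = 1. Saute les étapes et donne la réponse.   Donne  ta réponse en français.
À t = 1, s = 384.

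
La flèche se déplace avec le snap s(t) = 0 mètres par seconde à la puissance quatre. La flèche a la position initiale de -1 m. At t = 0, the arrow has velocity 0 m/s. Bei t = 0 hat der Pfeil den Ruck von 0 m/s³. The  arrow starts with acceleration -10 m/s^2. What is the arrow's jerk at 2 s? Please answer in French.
En partant du snap s(t) = 0, nous prenons 1 intégrale. En intégrant le snap et en utilisant la condition initiale j(0) = 0, nous obtenons j(t) = 0. En utilisant j(t) = 0 et en substituant t = 2, nous trouvons j = 0.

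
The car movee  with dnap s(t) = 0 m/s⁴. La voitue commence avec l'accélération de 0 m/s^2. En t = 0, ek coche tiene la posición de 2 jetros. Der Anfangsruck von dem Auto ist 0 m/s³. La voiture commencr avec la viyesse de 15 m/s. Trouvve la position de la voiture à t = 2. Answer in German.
Wir müssen unsere Gleichung für den Snap s(t) = 0 4-mal integrieren. Durch Integration von dem Snap und Verwendung der Anfangsbedingung j(0) = 0, erhalten wir j(t) = 0. Mit ∫j(t)dt und Anwendung von a(0) = 0, finden wir a(t) = 0. Mit ∫a(t)dt und Anwendung von v(0) = 15, finden wir v(t) = 15. Mit ∫v(t)dt und Anwendung von x(0) = 2, finden wir x(t) = 15·t + 2. Mit x(t) = 15·t + 2 und Einsetzen von t = 2, finden wir x = 32.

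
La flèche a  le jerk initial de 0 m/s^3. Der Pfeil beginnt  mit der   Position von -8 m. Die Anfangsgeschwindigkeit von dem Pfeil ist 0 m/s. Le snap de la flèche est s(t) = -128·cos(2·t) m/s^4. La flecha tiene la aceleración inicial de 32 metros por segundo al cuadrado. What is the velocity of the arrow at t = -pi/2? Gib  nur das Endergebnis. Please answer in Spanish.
La velocidad en t = -pi/2 es v = 0.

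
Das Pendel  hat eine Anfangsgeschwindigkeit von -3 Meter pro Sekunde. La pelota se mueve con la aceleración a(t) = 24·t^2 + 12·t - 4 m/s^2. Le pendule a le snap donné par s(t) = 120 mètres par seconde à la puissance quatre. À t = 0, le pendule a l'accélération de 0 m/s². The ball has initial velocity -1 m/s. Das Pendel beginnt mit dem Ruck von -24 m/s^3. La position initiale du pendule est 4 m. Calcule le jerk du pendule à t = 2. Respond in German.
Wir müssen unsere Gleichung für den Snap s(t) = 120 1-mal integrieren. Das Integral von dem Snap ist der Ruck. Mit j(0) = -24 erhalten wir j(t) = 120·t - 24. Mit j(t) = 120·t - 24 und Einsetzen von t = 2, finden wir j = 216.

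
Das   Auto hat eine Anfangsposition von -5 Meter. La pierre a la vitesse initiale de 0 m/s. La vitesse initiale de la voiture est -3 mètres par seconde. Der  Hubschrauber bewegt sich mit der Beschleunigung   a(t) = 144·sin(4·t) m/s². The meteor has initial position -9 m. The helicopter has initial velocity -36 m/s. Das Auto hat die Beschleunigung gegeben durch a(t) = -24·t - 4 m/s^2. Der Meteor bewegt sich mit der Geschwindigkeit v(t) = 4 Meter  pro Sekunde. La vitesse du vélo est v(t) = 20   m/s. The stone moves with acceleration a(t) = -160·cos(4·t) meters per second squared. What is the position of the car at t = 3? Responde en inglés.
Starting from acceleration a(t) = -24·t - 4, we take 2 integrals. Integrating acceleration and using the initial condition v(0) = -3, we get v(t) = -12·t^2 - 4·t - 3. Integrating velocity and using the initial condition x(0) = -5, we get x(t) = -4·t^3 - 2·t^2 - 3·t - 5. We have position x(t) = -4·t^3 - 2·t^2 - 3·t - 5. Substituting t = 3: x(3) = -140.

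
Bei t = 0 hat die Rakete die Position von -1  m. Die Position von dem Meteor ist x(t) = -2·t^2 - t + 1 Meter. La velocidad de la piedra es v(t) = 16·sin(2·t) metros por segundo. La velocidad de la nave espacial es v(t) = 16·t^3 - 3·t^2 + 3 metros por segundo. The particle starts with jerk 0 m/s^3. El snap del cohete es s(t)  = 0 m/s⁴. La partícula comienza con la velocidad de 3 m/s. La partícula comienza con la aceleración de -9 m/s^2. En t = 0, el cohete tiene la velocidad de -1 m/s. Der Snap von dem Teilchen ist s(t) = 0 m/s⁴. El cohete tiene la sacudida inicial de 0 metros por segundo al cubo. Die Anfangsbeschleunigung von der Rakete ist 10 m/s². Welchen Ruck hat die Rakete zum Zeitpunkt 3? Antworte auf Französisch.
En partant du snap s(t) = 0, nous prenons 1 primitive. En prenant ∫s(t)dt et en appliquant j(0) = 0, nous trouvons j(t) = 0. En utilisant j(t) = 0 et en substituant t = 3, nous trouvons j = 0.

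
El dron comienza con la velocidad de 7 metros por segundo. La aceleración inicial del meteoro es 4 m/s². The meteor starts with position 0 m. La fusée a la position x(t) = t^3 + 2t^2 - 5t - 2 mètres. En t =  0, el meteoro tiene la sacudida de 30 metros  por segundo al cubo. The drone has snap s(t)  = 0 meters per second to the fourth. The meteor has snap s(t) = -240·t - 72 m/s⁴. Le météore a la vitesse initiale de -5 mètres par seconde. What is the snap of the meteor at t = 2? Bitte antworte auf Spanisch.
De la ecuación del snap s(t) = -240·t - 72, sustituimos t = 2 para obtener s = -552.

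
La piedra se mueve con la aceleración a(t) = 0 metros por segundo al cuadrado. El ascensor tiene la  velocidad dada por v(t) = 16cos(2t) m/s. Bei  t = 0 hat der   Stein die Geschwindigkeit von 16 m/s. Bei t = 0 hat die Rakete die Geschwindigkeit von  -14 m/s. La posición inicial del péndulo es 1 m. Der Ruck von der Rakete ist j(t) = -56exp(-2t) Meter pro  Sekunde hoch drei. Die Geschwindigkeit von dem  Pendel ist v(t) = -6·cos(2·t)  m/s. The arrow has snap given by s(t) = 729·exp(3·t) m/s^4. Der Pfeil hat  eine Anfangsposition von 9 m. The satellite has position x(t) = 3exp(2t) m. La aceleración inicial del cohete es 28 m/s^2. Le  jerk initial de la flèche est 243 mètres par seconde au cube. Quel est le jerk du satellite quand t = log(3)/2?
Nous devons dériver notre équation de la position x(t) = 3·exp(2·t) 3 fois. En prenant d/dt de x(t), nous trouvons v(t) = 6·exp(2·t). En prenant d/dt de v(t), nous trouvons a(t) = 12·exp(2·t). La dérivée de l'accélération donne le jerk: j(t) = 24·exp(2·t). De l'équation du jerk j(t) = 24·exp(2·t), nous substituons t = log(3)/2 pour obtenir j = 72.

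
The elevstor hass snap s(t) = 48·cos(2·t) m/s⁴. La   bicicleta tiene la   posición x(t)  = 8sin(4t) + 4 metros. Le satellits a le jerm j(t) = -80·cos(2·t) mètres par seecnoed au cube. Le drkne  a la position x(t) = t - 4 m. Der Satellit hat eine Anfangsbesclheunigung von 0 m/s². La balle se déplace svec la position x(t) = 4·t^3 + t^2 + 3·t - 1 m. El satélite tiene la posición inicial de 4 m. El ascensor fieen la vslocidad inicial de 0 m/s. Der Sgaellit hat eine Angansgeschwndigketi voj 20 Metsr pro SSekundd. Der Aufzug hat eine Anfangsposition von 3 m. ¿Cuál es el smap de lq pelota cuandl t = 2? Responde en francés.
En partant de la position x(t) = 4·t^3 + t^2 + 3·t - 1, nous prenons 4 dérivées. En prenant d/dt de x(t), nous trouvons v(t) = 12·t^2 + 2·t + 3. La dérivée de la vitesse donne l'accélération: a(t) = 24·t + 2. La dérivée de l'accélération donne le jerk: j(t) = 24. En prenant d/dt de j(t), nous trouvons s(t) = 0. De l'équation du snap s(t) = 0, nous substituons t = 2 pour obtenir s = 0.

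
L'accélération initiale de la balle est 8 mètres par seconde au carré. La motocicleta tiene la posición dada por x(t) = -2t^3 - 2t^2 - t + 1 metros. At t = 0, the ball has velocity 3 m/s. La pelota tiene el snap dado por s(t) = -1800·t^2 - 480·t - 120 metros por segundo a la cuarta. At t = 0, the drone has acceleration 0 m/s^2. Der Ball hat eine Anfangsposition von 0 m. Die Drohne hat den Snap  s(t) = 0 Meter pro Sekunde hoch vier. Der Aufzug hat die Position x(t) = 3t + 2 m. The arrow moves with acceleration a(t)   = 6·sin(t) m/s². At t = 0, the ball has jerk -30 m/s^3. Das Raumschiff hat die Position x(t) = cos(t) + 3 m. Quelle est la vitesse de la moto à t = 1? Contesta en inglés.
Starting from position x(t) = -2·t^3 - 2·t^2 - t + 1, we take 1 derivative. Differentiating position, we get velocity: v(t) = -6·t^2 - 4·t - 1. Using v(t) = -6·t^2 - 4·t - 1 and substituting t = 1, we find v = -11.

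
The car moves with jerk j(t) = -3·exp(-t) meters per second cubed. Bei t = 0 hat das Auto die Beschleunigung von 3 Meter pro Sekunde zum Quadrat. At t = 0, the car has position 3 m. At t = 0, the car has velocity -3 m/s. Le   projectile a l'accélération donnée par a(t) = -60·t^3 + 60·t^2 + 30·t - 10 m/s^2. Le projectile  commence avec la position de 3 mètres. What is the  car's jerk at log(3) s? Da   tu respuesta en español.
De la ecuación de la sacudida j(t) = -3·exp(-t), sustituimos t = log(3) para obtener j = -1.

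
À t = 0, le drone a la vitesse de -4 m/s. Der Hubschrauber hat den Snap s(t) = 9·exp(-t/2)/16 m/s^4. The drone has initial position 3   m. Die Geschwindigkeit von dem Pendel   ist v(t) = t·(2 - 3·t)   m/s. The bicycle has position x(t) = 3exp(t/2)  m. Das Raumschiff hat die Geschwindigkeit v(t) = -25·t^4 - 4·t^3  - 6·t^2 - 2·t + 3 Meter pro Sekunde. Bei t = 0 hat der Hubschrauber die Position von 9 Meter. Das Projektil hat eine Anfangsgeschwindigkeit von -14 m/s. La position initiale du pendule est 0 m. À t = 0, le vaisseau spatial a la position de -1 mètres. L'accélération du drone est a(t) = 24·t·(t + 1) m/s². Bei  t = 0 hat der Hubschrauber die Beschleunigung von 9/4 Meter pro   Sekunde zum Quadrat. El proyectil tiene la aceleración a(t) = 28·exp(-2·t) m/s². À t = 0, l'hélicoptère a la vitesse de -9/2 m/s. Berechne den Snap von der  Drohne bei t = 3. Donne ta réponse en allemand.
Wir müssen unsere Gleichung für die Beschleunigung a(t) = 24·t·(t + 1) 2-mal ableiten. Die Ableitung von der Beschleunigung ergibt den Ruck: j(t) = 48·t + 24. Die Ableitung von dem Ruck ergibt den Snap: s(t) = 48. Aus der Gleichung für den Snap s(t) = 48, setzen wir t = 3 ein und erhalten s = 48.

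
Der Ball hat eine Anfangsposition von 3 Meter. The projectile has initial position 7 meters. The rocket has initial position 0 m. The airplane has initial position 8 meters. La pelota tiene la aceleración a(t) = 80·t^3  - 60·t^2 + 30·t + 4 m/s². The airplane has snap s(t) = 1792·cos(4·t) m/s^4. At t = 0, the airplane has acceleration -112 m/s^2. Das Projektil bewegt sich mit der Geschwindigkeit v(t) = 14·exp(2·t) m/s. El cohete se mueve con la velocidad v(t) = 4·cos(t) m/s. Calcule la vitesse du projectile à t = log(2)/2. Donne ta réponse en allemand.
Aus der Gleichung für die Geschwindigkeit v(t) = 14·exp(2·t), setzen wir t = log(2)/2 ein und erhalten v = 28.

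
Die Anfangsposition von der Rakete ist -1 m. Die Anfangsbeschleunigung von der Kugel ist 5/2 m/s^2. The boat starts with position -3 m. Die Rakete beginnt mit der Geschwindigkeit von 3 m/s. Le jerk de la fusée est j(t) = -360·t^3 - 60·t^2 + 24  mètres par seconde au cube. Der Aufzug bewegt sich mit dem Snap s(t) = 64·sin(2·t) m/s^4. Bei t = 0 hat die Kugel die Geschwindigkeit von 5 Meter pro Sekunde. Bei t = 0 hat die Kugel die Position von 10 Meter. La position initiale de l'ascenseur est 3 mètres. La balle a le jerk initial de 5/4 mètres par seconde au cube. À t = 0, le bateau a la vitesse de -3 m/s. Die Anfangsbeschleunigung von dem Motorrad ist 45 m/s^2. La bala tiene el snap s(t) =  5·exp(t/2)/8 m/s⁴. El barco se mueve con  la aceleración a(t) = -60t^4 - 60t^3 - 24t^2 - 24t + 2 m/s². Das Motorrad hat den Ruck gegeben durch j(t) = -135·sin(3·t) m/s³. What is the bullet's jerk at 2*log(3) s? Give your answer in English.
Starting from snap s(t) = 5·exp(t/2)/8, we take 1 antiderivative. Integrating snap and using the initial condition j(0) = 5/4, we get j(t) = 5·exp(t/2)/4. We have jerk j(t) = 5·exp(t/2)/4. Substituting t = 2*log(3): j(2*log(3)) = 15/4.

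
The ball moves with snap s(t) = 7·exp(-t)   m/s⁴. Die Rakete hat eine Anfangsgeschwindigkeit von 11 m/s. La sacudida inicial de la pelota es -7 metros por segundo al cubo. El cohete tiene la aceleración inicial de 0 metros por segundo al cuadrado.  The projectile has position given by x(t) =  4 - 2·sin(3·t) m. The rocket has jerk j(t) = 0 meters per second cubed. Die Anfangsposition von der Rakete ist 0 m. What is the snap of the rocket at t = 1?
We must differentiate our jerk equation j(t) = 0 1 time. The derivative of jerk gives snap: s(t) = 0. We have snap s(t) = 0. Substituting t = 1: s(1) = 0.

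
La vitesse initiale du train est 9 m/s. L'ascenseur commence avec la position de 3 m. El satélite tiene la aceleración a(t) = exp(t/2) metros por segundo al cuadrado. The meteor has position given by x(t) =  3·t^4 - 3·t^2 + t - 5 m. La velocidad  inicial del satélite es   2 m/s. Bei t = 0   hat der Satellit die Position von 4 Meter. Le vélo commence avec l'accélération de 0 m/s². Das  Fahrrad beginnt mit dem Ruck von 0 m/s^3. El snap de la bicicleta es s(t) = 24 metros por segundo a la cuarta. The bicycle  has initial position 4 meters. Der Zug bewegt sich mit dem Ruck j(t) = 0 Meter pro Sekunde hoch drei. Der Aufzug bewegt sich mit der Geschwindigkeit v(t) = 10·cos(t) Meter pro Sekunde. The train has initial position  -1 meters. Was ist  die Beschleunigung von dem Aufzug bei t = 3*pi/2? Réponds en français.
En partant de la vitesse v(t) = 10·cos(t), nous prenons 1 dérivée. La dérivée de la vitesse donne l'accélération: a(t) = -10·sin(t). De l'équation de l'accélération a(t) = -10·sin(t), nous substituons t = 3*pi/2 pour obtenir a = 10.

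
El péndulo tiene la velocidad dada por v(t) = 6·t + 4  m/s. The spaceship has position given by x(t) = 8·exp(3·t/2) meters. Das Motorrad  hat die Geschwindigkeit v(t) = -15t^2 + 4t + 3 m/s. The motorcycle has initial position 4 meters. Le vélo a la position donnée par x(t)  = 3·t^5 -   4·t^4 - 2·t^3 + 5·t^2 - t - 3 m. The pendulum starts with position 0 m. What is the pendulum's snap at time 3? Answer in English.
Starting from velocity v(t) = 6·t + 4, we take 3 derivatives. The derivative of velocity gives acceleration: a(t) = 6. Taking d/dt of a(t), we find j(t) = 0. The derivative of jerk gives snap: s(t) = 0. We have snap s(t) = 0. Substituting t = 3: s(3) = 0.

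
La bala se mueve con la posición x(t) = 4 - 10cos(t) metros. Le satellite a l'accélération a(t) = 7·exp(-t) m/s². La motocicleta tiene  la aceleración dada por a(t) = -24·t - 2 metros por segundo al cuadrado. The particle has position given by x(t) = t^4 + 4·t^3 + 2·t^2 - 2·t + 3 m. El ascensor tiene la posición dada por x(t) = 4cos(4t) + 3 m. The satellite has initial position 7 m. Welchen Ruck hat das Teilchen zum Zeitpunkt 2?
Wir müssen unsere Gleichung für die Position x(t) = t^4 + 4·t^3 + 2·t^2 - 2·t + 3 3-mal ableiten. Mit d/dt von x(t) finden wir v(t) = 4·t^3 + 12·t^2 + 4·t - 2. Die Ableitung von der Geschwindigkeit ergibt die Beschleunigung: a(t) = 12·t^2 + 24·t + 4. Die Ableitung von der Beschleunigung ergibt den Ruck: j(t) = 24·t + 24. Wir haben den Ruck j(t) = 24·t + 24. Durch Einsetzen von t = 2: j(2) = 72.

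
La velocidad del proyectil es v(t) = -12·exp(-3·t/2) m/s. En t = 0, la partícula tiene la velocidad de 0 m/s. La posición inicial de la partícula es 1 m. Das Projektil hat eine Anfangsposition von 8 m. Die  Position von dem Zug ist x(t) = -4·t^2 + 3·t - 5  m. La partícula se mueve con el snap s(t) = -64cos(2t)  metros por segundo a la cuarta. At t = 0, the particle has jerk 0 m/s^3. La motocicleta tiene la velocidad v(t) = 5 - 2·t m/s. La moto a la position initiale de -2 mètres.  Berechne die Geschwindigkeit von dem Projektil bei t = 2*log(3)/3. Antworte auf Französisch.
De l'équation de la vitesse v(t) = -12·exp(-3·t/2), nous substituons t = 2*log(3)/3 pour obtenir v = -4.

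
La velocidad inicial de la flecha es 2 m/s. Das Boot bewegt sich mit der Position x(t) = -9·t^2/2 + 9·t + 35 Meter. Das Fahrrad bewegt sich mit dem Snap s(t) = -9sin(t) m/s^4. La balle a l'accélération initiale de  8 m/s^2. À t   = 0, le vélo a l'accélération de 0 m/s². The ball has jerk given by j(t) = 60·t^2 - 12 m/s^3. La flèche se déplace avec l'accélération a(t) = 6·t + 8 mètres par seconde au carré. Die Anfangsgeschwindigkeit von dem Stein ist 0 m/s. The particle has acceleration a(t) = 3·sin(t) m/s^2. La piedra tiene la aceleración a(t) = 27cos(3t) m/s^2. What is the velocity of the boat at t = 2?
To solve this, we need to take 1 derivative of our position equation x(t) = -9·t^2/2 + 9·t + 35. Differentiating position, we get velocity: v(t) = 9 - 9·t. We have velocity v(t) = 9 - 9·t. Substituting t = 2: v(2) = -9.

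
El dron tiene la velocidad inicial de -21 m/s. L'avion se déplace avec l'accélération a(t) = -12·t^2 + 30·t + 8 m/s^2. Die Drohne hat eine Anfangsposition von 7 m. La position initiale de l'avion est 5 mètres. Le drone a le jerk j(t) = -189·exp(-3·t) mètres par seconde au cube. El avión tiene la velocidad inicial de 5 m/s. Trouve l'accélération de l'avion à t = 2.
En utilisant a(t) = -12·t^2 + 30·t + 8 et en substituant t = 2, nous trouvons a = 20.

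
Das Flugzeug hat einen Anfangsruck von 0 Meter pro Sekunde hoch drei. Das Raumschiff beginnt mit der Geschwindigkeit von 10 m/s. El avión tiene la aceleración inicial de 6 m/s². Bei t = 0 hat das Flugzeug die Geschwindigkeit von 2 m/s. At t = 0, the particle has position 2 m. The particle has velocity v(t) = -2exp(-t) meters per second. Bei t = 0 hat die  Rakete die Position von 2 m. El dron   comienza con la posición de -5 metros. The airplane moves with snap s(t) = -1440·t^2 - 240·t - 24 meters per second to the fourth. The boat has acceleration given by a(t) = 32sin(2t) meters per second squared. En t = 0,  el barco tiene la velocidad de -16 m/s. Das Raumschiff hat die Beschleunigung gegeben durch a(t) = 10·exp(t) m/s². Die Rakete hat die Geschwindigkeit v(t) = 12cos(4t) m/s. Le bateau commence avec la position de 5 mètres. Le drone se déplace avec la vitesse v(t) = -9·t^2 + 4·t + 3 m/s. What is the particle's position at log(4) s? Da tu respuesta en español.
Necesitamos integrar nuestra ecuación de la velocidad v(t) = -2·exp(-t) 1 vez. Integrando la velocidad y usando la condición inicial x(0) = 2, obtenemos x(t) = 2·exp(-t). De la ecuación de la posición x(t) = 2·exp(-t), sustituimos t = log(4) para obtener x = 1/2.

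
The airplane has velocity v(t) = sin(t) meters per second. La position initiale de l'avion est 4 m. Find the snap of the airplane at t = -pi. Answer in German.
Ausgehend von der Geschwindigkeit v(t) = sin(t), nehmen wir 3 Ableitungen. Durch Ableiten von der Geschwindigkeit erhalten wir die Beschleunigung: a(t) = cos(t). Mit d/dt von a(t) finden wir j(t) = -sin(t). Die Ableitung von dem Ruck ergibt den Snap: s(t) = -cos(t). Wir haben den Snap s(t) = -cos(t). Durch Einsetzen von t = -pi: s(-pi) = 1.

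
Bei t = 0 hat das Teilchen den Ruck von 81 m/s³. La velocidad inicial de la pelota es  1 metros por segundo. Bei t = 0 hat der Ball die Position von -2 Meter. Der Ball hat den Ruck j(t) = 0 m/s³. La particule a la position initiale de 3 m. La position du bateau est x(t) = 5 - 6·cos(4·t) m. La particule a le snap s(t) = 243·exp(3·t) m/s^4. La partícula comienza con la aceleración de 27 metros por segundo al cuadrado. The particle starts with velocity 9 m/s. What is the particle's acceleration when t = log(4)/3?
We must find the antiderivative of our snap equation s(t) = 243·exp(3·t) 2 times. The integral of snap is jerk. Using j(0) = 81, we get j(t) = 81·exp(3·t). Integrating jerk and using the initial condition a(0) = 27, we get a(t) = 27·exp(3·t). We have acceleration a(t) = 27·exp(3·t). Substituting t = log(4)/3: a(log(4)/3) = 108.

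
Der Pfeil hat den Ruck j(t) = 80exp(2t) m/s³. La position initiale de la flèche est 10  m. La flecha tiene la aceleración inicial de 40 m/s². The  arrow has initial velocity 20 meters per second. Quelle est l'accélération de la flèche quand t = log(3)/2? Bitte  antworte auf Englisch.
To solve this, we need to take 1 antiderivative of our jerk equation j(t) = 80·exp(2·t). Integrating jerk and using the initial condition a(0) = 40, we get a(t) = 40·exp(2·t). From the given acceleration equation a(t) = 40·exp(2·t), we substitute t = log(3)/2 to get a = 120.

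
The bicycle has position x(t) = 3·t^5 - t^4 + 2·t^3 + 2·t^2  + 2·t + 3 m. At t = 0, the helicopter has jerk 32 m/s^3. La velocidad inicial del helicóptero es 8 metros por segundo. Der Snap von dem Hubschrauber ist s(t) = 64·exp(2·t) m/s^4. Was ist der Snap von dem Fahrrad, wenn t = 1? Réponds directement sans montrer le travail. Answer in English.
The answer is 336.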